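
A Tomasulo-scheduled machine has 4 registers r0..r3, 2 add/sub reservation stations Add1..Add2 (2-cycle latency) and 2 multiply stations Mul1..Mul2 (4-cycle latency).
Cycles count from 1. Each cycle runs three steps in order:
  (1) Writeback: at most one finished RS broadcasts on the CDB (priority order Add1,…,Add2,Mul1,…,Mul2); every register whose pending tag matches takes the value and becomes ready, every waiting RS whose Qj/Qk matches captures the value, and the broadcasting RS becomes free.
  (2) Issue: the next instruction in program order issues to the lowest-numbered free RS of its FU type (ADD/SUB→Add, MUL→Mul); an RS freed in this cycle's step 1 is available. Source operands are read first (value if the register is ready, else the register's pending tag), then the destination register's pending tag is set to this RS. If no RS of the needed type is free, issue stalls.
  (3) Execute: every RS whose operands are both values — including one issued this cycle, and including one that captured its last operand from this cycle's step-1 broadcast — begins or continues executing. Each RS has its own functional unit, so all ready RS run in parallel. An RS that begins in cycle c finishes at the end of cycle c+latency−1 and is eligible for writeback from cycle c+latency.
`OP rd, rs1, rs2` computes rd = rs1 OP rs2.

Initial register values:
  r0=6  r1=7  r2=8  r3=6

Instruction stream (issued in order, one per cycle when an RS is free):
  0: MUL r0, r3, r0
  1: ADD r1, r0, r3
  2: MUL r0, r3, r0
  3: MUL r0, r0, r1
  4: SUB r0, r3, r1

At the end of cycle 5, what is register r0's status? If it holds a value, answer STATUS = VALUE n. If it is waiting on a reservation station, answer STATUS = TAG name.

cycle 1: issue MUL r0<-Mul1 // r0:Mul1,r1:7,r2:8,r3:6
cycle 2: issue ADD r1<-Add1 // r0:Mul1,r1:Add1,r2:8,r3:6
cycle 3: issue MUL r0<-Mul2 // r0:Mul2,r1:Add1,r2:8,r3:6
cycle 4: stall // r0:Mul2,r1:Add1,r2:8,r3:6
cycle 5: CDB Mul1=36; issue MUL r0<-Mul1 // r0:Mul1,r1:Add1,r2:8,r3:6

STATUS = TAG Mul1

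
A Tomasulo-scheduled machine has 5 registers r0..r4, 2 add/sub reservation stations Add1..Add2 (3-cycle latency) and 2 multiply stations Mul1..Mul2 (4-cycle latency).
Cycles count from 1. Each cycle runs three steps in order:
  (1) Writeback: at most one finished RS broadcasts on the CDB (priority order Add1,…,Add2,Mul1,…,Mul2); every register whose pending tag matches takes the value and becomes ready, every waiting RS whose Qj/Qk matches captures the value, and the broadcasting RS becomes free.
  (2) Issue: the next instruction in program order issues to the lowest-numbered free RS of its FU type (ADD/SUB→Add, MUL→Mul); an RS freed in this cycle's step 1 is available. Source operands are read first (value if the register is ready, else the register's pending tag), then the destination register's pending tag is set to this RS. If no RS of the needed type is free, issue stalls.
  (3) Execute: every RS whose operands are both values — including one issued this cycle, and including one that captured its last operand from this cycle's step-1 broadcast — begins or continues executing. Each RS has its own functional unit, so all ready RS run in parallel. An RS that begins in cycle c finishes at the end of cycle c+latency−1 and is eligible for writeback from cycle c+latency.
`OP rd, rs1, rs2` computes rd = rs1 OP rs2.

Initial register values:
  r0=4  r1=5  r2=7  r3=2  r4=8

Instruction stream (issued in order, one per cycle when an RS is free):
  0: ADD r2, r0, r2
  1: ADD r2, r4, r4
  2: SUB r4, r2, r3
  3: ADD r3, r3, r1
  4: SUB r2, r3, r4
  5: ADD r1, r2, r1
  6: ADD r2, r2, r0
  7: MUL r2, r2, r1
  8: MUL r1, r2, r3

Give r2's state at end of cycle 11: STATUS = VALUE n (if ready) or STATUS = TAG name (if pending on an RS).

STATUS = TAG Add1

  c1: issue ADD r2<-Add1  regs: r0:4,r1:5,r2:Add1,r3:2,r4:8
  c2: issue ADD r2<-Add2  regs: r0:4,r1:5,r2:Add2,r3:2,r4:8
  c3: stall  regs: r0:4,r1:5,r2:Add2,r3:2,r4:8
  c4: CDB Add1=11; issue SUB r4<-Add1  regs: r0:4,r1:5,r2:Add2,r3:2,r4:Add1
  c5: CDB Add2=16; issue ADD r3<-Add2  regs: r0:4,r1:5,r2:16,r3:Add2,r4:Add1
  c6: stall  regs: r0:4,r1:5,r2:16,r3:Add2,r4:Add1
  c7: stall  regs: r0:4,r1:5,r2:16,r3:Add2,r4:Add1
  c8: CDB Add1=14; issue SUB r2<-Add1  regs: r0:4,r1:5,r2:Add1,r3:Add2,r4:14
  c9: CDB Add2=7; issue ADD r1<-Add2  regs: r0:4,r1:Add2,r2:Add1,r3:7,r4:14
  c10: stall  regs: r0:4,r1:Add2,r2:Add1,r3:7,r4:14
  c11: stall  regs: r0:4,r1:Add2,r2:Add1,r3:7,r4:14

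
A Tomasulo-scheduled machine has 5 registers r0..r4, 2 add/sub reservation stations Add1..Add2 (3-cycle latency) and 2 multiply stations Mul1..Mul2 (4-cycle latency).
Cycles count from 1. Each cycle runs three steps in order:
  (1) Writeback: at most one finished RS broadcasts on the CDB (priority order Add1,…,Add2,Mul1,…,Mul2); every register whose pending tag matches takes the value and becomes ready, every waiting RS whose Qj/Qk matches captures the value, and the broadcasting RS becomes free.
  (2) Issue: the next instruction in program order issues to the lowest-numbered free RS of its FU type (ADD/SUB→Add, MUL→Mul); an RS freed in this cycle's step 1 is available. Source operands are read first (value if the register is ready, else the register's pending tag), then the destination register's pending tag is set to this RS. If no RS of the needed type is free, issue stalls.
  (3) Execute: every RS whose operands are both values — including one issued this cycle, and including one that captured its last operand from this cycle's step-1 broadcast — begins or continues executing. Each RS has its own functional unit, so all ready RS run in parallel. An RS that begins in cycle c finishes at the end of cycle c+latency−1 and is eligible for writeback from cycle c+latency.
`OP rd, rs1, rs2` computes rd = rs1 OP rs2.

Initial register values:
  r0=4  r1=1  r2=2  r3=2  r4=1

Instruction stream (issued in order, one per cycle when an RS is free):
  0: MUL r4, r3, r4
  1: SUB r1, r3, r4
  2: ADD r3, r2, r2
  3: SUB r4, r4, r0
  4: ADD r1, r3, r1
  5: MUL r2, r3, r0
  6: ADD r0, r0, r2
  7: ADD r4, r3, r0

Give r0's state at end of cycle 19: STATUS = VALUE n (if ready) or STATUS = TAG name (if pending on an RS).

STATUS = VALUE 20

c1: issue MUL r4<-Mul1 | r0:4,r1:1,r2:2,r3:2,r4:Mul1
c2: issue SUB r1<-Add1 | r0:4,r1:Add1,r2:2,r3:2,r4:Mul1
c3: issue ADD r3<-Add2 | r0:4,r1:Add1,r2:2,r3:Add2,r4:Mul1
c4: stall | r0:4,r1:Add1,r2:2,r3:Add2,r4:Mul1
c5: CDB Mul1=2; stall | r0:4,r1:Add1,r2:2,r3:Add2,r4:2
c6: CDB Add2=4; issue SUB r4<-Add2 | r0:4,r1:Add1,r2:2,r3:4,r4:Add2
c7: stall | r0:4,r1:Add1,r2:2,r3:4,r4:Add2
c8: CDB Add1=0; issue ADD r1<-Add1 | r0:4,r1:Add1,r2:2,r3:4,r4:Add2
c9: CDB Add2=-2; issue MUL r2<-Mul1 | r0:4,r1:Add1,r2:Mul1,r3:4,r4:-2
c10: issue ADD r0<-Add2 | r0:Add2,r1:Add1,r2:Mul1,r3:4,r4:-2
c11: CDB Add1=4; issue ADD r4<-Add1 | r0:Add2,r1:4,r2:Mul1,r3:4,r4:Add1
c12: - | r0:Add2,r1:4,r2:Mul1,r3:4,r4:Add1
c13: CDB Mul1=16 | r0:Add2,r1:4,r2:16,r3:4,r4:Add1
c14: - | r0:Add2,r1:4,r2:16,r3:4,r4:Add1
c15: - | r0:Add2,r1:4,r2:16,r3:4,r4:Add1
c16: CDB Add2=20 | r0:20,r1:4,r2:16,r3:4,r4:Add1
c17: - | r0:20,r1:4,r2:16,r3:4,r4:Add1
c18: - | r0:20,r1:4,r2:16,r3:4,r4:Add1
c19: CDB Add1=24 | r0:20,r1:4,r2:16,r3:4,r4:24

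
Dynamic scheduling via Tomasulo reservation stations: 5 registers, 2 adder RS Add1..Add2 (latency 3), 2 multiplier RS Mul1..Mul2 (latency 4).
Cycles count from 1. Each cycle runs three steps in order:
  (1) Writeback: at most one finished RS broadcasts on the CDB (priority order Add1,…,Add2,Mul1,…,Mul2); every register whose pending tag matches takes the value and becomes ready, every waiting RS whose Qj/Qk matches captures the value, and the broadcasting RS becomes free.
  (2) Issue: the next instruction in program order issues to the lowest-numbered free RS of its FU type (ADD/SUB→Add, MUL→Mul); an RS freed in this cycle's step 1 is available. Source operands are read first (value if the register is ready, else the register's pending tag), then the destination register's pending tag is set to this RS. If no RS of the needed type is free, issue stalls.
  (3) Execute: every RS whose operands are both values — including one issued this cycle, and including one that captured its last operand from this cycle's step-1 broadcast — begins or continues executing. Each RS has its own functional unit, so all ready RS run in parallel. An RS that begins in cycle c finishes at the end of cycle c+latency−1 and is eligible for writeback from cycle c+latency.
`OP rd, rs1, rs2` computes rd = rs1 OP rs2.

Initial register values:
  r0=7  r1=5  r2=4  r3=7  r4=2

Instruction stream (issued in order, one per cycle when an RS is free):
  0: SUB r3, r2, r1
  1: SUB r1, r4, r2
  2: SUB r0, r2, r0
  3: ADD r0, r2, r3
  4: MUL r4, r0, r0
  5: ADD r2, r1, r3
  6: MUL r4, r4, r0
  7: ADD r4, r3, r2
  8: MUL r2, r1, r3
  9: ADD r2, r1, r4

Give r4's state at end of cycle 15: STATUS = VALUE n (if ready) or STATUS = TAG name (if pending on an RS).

c1: issue SUB r3<-Add1 | r0:7,r1:5,r2:4,r3:Add1,r4:2
c2: issue SUB r1<-Add2 | r0:7,r1:Add2,r2:4,r3:Add1,r4:2
c3: stall | r0:7,r1:Add2,r2:4,r3:Add1,r4:2
c4: CDB Add1=-1; issue SUB r0<-Add1 | r0:Add1,r1:Add2,r2:4,r3:-1,r4:2
c5: CDB Add2=-2; issue ADD r0<-Add2 | r0:Add2,r1:-2,r2:4,r3:-1,r4:2
c6: issue MUL r4<-Mul1 | r0:Add2,r1:-2,r2:4,r3:-1,r4:Mul1
c7: CDB Add1=-3; issue ADD r2<-Add1 | r0:Add2,r1:-2,r2:Add1,r3:-1,r4:Mul1
c8: CDB Add2=3; issue MUL r4<-Mul2 | r0:3,r1:-2,r2:Add1,r3:-1,r4:Mul2
c9: issue ADD r4<-Add2 | r0:3,r1:-2,r2:Add1,r3:-1,r4:Add2
c10: CDB Add1=-3; stall | r0:3,r1:-2,r2:-3,r3:-1,r4:Add2
c11: stall | r0:3,r1:-2,r2:-3,r3:-1,r4:Add2
c12: CDB Mul1=9; issue MUL r2<-Mul1 | r0:3,r1:-2,r2:Mul1,r3:-1,r4:Add2
c13: CDB Add2=-4; issue ADD r2<-Add1 | r0:3,r1:-2,r2:Add1,r3:-1,r4:-4
c14: - | r0:3,r1:-2,r2:Add1,r3:-1,r4:-4
c15: - | r0:3,r1:-2,r2:Add1,r3:-1,r4:-4

STATUS = VALUE -4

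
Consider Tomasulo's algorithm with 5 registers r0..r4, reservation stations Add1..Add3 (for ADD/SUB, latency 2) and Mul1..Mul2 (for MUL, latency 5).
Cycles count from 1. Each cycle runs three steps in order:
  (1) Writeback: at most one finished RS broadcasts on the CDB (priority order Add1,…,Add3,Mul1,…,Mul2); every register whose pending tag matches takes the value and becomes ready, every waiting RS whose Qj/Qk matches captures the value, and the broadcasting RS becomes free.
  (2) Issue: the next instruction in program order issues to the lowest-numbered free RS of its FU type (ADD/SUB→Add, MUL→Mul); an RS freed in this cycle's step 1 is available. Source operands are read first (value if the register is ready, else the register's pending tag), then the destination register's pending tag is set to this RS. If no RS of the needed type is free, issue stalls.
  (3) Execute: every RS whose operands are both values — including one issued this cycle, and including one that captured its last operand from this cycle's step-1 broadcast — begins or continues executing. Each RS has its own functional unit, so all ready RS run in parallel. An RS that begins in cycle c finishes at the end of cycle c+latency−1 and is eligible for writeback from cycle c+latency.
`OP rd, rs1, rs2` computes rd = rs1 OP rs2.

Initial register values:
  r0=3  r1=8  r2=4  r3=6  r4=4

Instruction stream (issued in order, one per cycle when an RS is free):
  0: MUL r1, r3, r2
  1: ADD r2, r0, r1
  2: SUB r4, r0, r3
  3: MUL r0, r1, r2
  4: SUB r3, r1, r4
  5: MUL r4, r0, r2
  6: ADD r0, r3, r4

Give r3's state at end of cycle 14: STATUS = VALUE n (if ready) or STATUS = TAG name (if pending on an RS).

STATUS = VALUE 27

  c1: issue MUL r1<-Mul1  regs: r0:3,r1:Mul1,r2:4,r3:6,r4:4
  c2: issue ADD r2<-Add1  regs: r0:3,r1:Mul1,r2:Add1,r3:6,r4:4
  c3: issue SUB r4<-Add2  regs: r0:3,r1:Mul1,r2:Add1,r3:6,r4:Add2
  c4: issue MUL r0<-Mul2  regs: r0:Mul2,r1:Mul1,r2:Add1,r3:6,r4:Add2
  c5: CDB Add2=-3; issue SUB r3<-Add2  regs: r0:Mul2,r1:Mul1,r2:Add1,r3:Add2,r4:-3
  c6: CDB Mul1=24; issue MUL r4<-Mul1  regs: r0:Mul2,r1:24,r2:Add1,r3:Add2,r4:Mul1
  c7: issue ADD r0<-Add3  regs: r0:Add3,r1:24,r2:Add1,r3:Add2,r4:Mul1
  c8: CDB Add1=27  regs: r0:Add3,r1:24,r2:27,r3:Add2,r4:Mul1
  c9: CDB Add2=27  regs: r0:Add3,r1:24,r2:27,r3:27,r4:Mul1
  c10: -  regs: r0:Add3,r1:24,r2:27,r3:27,r4:Mul1
  c11: -  regs: r0:Add3,r1:24,r2:27,r3:27,r4:Mul1
  c12: -  regs: r0:Add3,r1:24,r2:27,r3:27,r4:Mul1
  c13: CDB Mul2=648  regs: r0:Add3,r1:24,r2:27,r3:27,r4:Mul1
  c14: -  regs: r0:Add3,r1:24,r2:27,r3:27,r4:Mul1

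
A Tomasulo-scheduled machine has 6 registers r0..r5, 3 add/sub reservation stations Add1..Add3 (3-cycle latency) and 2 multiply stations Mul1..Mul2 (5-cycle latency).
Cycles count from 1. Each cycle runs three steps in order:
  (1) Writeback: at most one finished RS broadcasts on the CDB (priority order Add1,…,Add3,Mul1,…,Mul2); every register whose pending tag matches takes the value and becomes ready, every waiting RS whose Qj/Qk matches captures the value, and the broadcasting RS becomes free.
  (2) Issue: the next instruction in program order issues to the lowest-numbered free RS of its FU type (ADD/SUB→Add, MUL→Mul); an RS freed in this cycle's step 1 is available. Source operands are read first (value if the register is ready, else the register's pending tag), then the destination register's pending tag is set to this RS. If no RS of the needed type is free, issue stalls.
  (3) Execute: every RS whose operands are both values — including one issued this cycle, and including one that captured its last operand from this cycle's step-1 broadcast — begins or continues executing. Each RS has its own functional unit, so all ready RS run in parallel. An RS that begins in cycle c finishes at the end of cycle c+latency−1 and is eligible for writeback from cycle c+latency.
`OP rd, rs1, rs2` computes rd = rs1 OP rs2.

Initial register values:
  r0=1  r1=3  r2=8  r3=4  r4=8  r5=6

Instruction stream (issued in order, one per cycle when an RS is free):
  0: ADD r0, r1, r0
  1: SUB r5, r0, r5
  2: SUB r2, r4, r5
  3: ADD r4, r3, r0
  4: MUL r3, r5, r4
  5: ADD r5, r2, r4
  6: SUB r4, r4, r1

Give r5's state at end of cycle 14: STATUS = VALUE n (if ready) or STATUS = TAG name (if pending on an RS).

STATUS = TAG Add1

cycle 1: issue ADD r0<-Add1 // r0:Add1,r1:3,r2:8,r3:4,r4:8,r5:6
cycle 2: issue SUB r5<-Add2 // r0:Add1,r1:3,r2:8,r3:4,r4:8,r5:Add2
cycle 3: issue SUB r2<-Add3 // r0:Add1,r1:3,r2:Add3,r3:4,r4:8,r5:Add2
cycle 4: CDB Add1=4; issue ADD r4<-Add1 // r0:4,r1:3,r2:Add3,r3:4,r4:Add1,r5:Add2
cycle 5: issue MUL r3<-Mul1 // r0:4,r1:3,r2:Add3,r3:Mul1,r4:Add1,r5:Add2
cycle 6: stall // r0:4,r1:3,r2:Add3,r3:Mul1,r4:Add1,r5:Add2
cycle 7: CDB Add1=8; issue ADD r5<-Add1 // r0:4,r1:3,r2:Add3,r3:Mul1,r4:8,r5:Add1
cycle 8: CDB Add2=-2; issue SUB r4<-Add2 // r0:4,r1:3,r2:Add3,r3:Mul1,r4:Add2,r5:Add1
cycle 9: - // r0:4,r1:3,r2:Add3,r3:Mul1,r4:Add2,r5:Add1
cycle 10: - // r0:4,r1:3,r2:Add3,r3:Mul1,r4:Add2,r5:Add1
cycle 11: CDB Add2=5 // r0:4,r1:3,r2:Add3,r3:Mul1,r4:5,r5:Add1
cycle 12: CDB Add3=10 // r0:4,r1:3,r2:10,r3:Mul1,r4:5,r5:Add1
cycle 13: CDB Mul1=-16 // r0:4,r1:3,r2:10,r3:-16,r4:5,r5:Add1
cycle 14: - // r0:4,r1:3,r2:10,r3:-16,r4:5,r5:Add1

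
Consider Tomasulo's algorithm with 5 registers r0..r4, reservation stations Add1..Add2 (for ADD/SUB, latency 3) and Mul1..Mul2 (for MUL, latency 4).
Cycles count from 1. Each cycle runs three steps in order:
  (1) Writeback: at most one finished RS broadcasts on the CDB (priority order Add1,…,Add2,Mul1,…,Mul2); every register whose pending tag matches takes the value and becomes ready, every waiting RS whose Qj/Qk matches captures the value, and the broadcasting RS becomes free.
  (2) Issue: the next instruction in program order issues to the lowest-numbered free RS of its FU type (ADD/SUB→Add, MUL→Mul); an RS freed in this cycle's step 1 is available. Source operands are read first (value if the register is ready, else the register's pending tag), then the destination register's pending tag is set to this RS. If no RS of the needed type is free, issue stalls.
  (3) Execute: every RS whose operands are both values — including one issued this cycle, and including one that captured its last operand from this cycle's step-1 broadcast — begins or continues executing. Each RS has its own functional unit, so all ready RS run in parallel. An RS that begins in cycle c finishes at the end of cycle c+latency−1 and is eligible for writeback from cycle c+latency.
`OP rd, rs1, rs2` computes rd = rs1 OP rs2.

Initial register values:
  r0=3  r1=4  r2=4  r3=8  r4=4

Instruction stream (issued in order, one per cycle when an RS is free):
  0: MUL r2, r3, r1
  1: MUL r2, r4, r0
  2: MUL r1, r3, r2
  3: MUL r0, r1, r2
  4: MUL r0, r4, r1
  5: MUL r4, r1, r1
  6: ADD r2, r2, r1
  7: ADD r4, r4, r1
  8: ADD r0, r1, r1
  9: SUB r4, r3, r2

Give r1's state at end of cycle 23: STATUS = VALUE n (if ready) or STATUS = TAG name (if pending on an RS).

c1: issue MUL r2<-Mul1 | r0:3,r1:4,r2:Mul1,r3:8,r4:4
c2: issue MUL r2<-Mul2 | r0:3,r1:4,r2:Mul2,r3:8,r4:4
c3: stall | r0:3,r1:4,r2:Mul2,r3:8,r4:4
c4: stall | r0:3,r1:4,r2:Mul2,r3:8,r4:4
c5: CDB Mul1=32; issue MUL r1<-Mul1 | r0:3,r1:Mul1,r2:Mul2,r3:8,r4:4
c6: CDB Mul2=12; issue MUL r0<-Mul2 | r0:Mul2,r1:Mul1,r2:12,r3:8,r4:4
c7: stall | r0:Mul2,r1:Mul1,r2:12,r3:8,r4:4
c8: stall | r0:Mul2,r1:Mul1,r2:12,r3:8,r4:4
c9: stall | r0:Mul2,r1:Mul1,r2:12,r3:8,r4:4
c10: CDB Mul1=96; issue MUL r0<-Mul1 | r0:Mul1,r1:96,r2:12,r3:8,r4:4
c11: stall | r0:Mul1,r1:96,r2:12,r3:8,r4:4
c12: stall | r0:Mul1,r1:96,r2:12,r3:8,r4:4
c13: stall | r0:Mul1,r1:96,r2:12,r3:8,r4:4
c14: CDB Mul1=384; issue MUL r4<-Mul1 | r0:384,r1:96,r2:12,r3:8,r4:Mul1
c15: CDB Mul2=1152; issue ADD r2<-Add1 | r0:384,r1:96,r2:Add1,r3:8,r4:Mul1
c16: issue ADD r4<-Add2 | r0:384,r1:96,r2:Add1,r3:8,r4:Add2
c17: stall | r0:384,r1:96,r2:Add1,r3:8,r4:Add2
c18: CDB Add1=108; issue ADD r0<-Add1 | r0:Add1,r1:96,r2:108,r3:8,r4:Add2
c19: CDB Mul1=9216; stall | r0:Add1,r1:96,r2:108,r3:8,r4:Add2
c20: stall | r0:Add1,r1:96,r2:108,r3:8,r4:Add2
c21: CDB Add1=192; issue SUB r4<-Add1 | r0:192,r1:96,r2:108,r3:8,r4:Add1
c22: CDB Add2=9312 | r0:192,r1:96,r2:108,r3:8,r4:Add1
c23: - | r0:192,r1:96,r2:108,r3:8,r4:Add1

STATUS = VALUE 96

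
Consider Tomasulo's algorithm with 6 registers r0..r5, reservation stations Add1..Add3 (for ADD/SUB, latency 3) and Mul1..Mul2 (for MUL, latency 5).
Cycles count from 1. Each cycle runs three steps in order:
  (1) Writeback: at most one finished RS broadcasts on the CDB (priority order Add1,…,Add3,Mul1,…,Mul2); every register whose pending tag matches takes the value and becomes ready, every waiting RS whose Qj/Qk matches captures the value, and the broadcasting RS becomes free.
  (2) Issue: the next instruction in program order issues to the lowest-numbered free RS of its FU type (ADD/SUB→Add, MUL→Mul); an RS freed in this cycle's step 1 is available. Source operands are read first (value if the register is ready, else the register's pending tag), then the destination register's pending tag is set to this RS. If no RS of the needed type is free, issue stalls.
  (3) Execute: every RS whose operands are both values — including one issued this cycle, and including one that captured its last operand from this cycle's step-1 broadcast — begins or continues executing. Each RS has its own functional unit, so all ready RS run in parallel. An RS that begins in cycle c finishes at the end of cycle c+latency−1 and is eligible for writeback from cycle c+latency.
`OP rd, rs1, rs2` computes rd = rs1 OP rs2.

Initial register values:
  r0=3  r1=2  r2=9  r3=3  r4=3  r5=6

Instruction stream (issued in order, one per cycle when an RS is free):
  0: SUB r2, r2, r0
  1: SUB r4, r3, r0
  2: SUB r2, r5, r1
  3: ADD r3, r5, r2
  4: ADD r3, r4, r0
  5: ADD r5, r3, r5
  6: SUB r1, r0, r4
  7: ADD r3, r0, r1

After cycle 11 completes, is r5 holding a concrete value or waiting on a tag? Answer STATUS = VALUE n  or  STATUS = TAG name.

STATUS = TAG Add3

c1: issue SUB r2<-Add1 | r0:3,r1:2,r2:Add1,r3:3,r4:3,r5:6
c2: issue SUB r4<-Add2 | r0:3,r1:2,r2:Add1,r3:3,r4:Add2,r5:6
c3: issue SUB r2<-Add3 | r0:3,r1:2,r2:Add3,r3:3,r4:Add2,r5:6
c4: CDB Add1=6; issue ADD r3<-Add1 | r0:3,r1:2,r2:Add3,r3:Add1,r4:Add2,r5:6
c5: CDB Add2=0; issue ADD r3<-Add2 | r0:3,r1:2,r2:Add3,r3:Add2,r4:0,r5:6
c6: CDB Add3=4; issue ADD r5<-Add3 | r0:3,r1:2,r2:4,r3:Add2,r4:0,r5:Add3
c7: stall | r0:3,r1:2,r2:4,r3:Add2,r4:0,r5:Add3
c8: CDB Add2=3; issue SUB r1<-Add2 | r0:3,r1:Add2,r2:4,r3:3,r4:0,r5:Add3
c9: CDB Add1=10; issue ADD r3<-Add1 | r0:3,r1:Add2,r2:4,r3:Add1,r4:0,r5:Add3
c10: - | r0:3,r1:Add2,r2:4,r3:Add1,r4:0,r5:Add3
c11: CDB Add2=3 | r0:3,r1:3,r2:4,r3:Add1,r4:0,r5:Add3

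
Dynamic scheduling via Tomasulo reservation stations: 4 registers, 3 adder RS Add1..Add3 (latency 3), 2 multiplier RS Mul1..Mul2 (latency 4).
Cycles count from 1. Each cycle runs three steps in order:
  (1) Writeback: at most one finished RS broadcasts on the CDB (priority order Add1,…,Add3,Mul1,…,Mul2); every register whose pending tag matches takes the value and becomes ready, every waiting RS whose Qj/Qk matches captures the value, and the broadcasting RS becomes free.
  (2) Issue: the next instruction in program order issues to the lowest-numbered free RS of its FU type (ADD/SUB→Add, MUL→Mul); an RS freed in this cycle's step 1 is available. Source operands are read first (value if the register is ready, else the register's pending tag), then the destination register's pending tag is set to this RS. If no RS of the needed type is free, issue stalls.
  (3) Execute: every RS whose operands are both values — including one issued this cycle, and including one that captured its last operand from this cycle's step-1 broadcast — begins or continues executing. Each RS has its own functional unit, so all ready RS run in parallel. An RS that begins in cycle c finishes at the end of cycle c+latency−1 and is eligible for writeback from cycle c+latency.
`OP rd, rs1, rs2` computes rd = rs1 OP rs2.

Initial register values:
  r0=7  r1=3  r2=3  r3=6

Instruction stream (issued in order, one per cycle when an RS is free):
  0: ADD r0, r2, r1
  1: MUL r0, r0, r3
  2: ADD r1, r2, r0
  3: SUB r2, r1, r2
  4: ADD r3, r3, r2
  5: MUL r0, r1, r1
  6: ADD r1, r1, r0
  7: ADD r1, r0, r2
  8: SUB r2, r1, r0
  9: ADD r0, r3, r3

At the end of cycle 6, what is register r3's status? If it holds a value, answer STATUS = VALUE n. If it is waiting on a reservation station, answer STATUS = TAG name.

STATUS = TAG Add3

cycle 1: issue ADD r0<-Add1 // r0:Add1,r1:3,r2:3,r3:6
cycle 2: issue MUL r0<-Mul1 // r0:Mul1,r1:3,r2:3,r3:6
cycle 3: issue ADD r1<-Add2 // r0:Mul1,r1:Add2,r2:3,r3:6
cycle 4: CDB Add1=6; issue SUB r2<-Add1 // r0:Mul1,r1:Add2,r2:Add1,r3:6
cycle 5: issue ADD r3<-Add3 // r0:Mul1,r1:Add2,r2:Add1,r3:Add3
cycle 6: issue MUL r0<-Mul2 // r0:Mul2,r1:Add2,r2:Add1,r3:Add3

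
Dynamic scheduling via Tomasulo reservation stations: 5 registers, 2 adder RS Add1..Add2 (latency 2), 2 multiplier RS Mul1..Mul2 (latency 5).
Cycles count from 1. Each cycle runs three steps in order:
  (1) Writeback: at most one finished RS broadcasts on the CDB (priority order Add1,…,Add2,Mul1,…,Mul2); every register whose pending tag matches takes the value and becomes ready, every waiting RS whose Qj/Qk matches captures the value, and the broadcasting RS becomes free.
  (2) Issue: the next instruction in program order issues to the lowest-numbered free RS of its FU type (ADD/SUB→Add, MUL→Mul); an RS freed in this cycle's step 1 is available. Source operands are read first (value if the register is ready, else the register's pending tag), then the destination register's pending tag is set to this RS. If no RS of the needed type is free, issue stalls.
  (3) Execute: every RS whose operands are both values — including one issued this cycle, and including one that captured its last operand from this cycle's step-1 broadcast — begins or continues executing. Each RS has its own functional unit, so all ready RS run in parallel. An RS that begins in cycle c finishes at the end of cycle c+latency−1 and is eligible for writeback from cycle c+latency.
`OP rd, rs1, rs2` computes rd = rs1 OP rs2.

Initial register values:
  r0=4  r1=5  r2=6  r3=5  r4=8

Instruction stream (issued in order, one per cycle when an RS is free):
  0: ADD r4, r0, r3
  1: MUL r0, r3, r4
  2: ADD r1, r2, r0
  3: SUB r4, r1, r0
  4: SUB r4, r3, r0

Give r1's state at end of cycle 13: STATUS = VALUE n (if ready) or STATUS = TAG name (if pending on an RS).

c1: issue ADD r4<-Add1 | r0:4,r1:5,r2:6,r3:5,r4:Add1
c2: issue MUL r0<-Mul1 | r0:Mul1,r1:5,r2:6,r3:5,r4:Add1
c3: CDB Add1=9; issue ADD r1<-Add1 | r0:Mul1,r1:Add1,r2:6,r3:5,r4:9
c4: issue SUB r4<-Add2 | r0:Mul1,r1:Add1,r2:6,r3:5,r4:Add2
c5: stall | r0:Mul1,r1:Add1,r2:6,r3:5,r4:Add2
c6: stall | r0:Mul1,r1:Add1,r2:6,r3:5,r4:Add2
c7: stall | r0:Mul1,r1:Add1,r2:6,r3:5,r4:Add2
c8: CDB Mul1=45; stall | r0:45,r1:Add1,r2:6,r3:5,r4:Add2
c9: stall | r0:45,r1:Add1,r2:6,r3:5,r4:Add2
c10: CDB Add1=51; issue SUB r4<-Add1 | r0:45,r1:51,r2:6,r3:5,r4:Add1
c11: - | r0:45,r1:51,r2:6,r3:5,r4:Add1
c12: CDB Add1=-40 | r0:45,r1:51,r2:6,r3:5,r4:-40
c13: CDB Add2=6 | r0:45,r1:51,r2:6,r3:5,r4:-40

STATUS = VALUE 51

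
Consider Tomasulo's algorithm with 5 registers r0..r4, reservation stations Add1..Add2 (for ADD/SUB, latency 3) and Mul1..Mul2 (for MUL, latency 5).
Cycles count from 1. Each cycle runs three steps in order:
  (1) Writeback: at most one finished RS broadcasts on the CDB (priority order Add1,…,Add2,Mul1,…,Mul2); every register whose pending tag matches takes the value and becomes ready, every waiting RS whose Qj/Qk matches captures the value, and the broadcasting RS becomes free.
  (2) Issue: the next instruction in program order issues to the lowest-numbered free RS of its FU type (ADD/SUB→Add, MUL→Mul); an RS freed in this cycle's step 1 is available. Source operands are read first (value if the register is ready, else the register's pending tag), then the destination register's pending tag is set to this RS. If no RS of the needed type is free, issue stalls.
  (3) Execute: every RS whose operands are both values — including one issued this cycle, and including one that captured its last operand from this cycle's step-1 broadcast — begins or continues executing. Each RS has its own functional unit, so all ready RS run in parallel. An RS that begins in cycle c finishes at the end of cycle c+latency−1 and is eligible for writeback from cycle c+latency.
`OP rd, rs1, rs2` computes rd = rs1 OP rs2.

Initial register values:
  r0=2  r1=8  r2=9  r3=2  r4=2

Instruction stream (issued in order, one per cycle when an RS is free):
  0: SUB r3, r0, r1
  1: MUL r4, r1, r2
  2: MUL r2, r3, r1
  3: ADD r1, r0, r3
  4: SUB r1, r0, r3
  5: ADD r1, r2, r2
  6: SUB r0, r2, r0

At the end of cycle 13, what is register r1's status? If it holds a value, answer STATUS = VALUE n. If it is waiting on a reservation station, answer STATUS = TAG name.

STATUS = VALUE -96

cycle 1: issue SUB r3<-Add1 // r0:2,r1:8,r2:9,r3:Add1,r4:2
cycle 2: issue MUL r4<-Mul1 // r0:2,r1:8,r2:9,r3:Add1,r4:Mul1
cycle 3: issue MUL r2<-Mul2 // r0:2,r1:8,r2:Mul2,r3:Add1,r4:Mul1
cycle 4: CDB Add1=-6; issue ADD r1<-Add1 // r0:2,r1:Add1,r2:Mul2,r3:-6,r4:Mul1
cycle 5: issue SUB r1<-Add2 // r0:2,r1:Add2,r2:Mul2,r3:-6,r4:Mul1
cycle 6: stall // r0:2,r1:Add2,r2:Mul2,r3:-6,r4:Mul1
cycle 7: CDB Add1=-4; issue ADD r1<-Add1 // r0:2,r1:Add1,r2:Mul2,r3:-6,r4:Mul1
cycle 8: CDB Add2=8; issue SUB r0<-Add2 // r0:Add2,r1:Add1,r2:Mul2,r3:-6,r4:Mul1
cycle 9: CDB Mul1=72 // r0:Add2,r1:Add1,r2:Mul2,r3:-6,r4:72
cycle 10: CDB Mul2=-48 // r0:Add2,r1:Add1,r2:-48,r3:-6,r4:72
cycle 11: - // r0:Add2,r1:Add1,r2:-48,r3:-6,r4:72
cycle 12: - // r0:Add2,r1:Add1,r2:-48,r3:-6,r4:72
cycle 13: CDB Add1=-96 // r0:Add2,r1:-96,r2:-48,r3:-6,r4:72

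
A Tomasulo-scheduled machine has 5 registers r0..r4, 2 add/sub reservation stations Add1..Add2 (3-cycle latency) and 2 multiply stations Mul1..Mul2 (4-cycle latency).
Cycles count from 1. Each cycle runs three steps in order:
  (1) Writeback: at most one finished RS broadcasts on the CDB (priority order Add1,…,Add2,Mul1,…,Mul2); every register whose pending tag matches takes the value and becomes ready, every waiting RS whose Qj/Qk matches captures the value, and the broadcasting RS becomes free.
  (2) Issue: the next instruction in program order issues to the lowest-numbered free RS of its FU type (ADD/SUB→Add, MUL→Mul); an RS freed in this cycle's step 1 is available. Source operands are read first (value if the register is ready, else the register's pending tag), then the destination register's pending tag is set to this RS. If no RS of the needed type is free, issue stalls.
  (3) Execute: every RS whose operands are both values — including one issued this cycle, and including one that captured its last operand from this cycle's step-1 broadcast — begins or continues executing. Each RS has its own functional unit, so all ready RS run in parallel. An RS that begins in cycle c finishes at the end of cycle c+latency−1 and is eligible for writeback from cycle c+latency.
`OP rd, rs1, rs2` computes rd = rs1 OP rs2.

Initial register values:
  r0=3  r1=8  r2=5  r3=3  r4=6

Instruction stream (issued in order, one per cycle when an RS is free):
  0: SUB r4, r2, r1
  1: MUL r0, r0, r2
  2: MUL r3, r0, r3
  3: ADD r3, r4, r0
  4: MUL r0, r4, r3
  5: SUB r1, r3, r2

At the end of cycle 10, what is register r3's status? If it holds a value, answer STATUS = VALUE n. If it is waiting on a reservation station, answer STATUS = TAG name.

STATUS = VALUE 12

c1: issue SUB r4<-Add1 | r0:3,r1:8,r2:5,r3:3,r4:Add1
c2: issue MUL r0<-Mul1 | r0:Mul1,r1:8,r2:5,r3:3,r4:Add1
c3: issue MUL r3<-Mul2 | r0:Mul1,r1:8,r2:5,r3:Mul2,r4:Add1
c4: CDB Add1=-3; issue ADD r3<-Add1 | r0:Mul1,r1:8,r2:5,r3:Add1,r4:-3
c5: stall | r0:Mul1,r1:8,r2:5,r3:Add1,r4:-3
c6: CDB Mul1=15; issue MUL r0<-Mul1 | r0:Mul1,r1:8,r2:5,r3:Add1,r4:-3
c7: issue SUB r1<-Add2 | r0:Mul1,r1:Add2,r2:5,r3:Add1,r4:-3
c8: - | r0:Mul1,r1:Add2,r2:5,r3:Add1,r4:-3
c9: CDB Add1=12 | r0:Mul1,r1:Add2,r2:5,r3:12,r4:-3
c10: CDB Mul2=45 | r0:Mul1,r1:Add2,r2:5,r3:12,r4:-3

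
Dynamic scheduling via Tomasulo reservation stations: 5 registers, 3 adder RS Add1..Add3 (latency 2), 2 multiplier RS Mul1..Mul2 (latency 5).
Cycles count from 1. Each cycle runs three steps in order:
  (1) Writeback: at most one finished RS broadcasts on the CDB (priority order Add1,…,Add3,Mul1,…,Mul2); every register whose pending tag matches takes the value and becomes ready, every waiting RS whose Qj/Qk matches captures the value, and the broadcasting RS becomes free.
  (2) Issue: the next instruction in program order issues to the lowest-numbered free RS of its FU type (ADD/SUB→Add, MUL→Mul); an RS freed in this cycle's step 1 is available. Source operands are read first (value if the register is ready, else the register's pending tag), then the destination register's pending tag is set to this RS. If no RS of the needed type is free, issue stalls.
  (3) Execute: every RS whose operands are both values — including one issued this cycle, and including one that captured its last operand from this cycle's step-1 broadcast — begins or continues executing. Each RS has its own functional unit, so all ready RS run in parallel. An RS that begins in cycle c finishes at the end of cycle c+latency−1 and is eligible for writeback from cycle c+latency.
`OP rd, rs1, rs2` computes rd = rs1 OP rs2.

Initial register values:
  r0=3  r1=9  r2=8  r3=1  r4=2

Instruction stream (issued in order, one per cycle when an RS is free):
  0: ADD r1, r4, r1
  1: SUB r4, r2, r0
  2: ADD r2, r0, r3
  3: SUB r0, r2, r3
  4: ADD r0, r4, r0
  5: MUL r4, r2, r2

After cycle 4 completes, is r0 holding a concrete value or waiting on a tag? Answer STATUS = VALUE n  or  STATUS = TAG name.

c1: issue ADD r1<-Add1 | r0:3,r1:Add1,r2:8,r3:1,r4:2
c2: issue SUB r4<-Add2 | r0:3,r1:Add1,r2:8,r3:1,r4:Add2
c3: CDB Add1=11; issue ADD r2<-Add1 | r0:3,r1:11,r2:Add1,r3:1,r4:Add2
c4: CDB Add2=5; issue SUB r0<-Add2 | r0:Add2,r1:11,r2:Add1,r3:1,r4:5

STATUS = TAG Add2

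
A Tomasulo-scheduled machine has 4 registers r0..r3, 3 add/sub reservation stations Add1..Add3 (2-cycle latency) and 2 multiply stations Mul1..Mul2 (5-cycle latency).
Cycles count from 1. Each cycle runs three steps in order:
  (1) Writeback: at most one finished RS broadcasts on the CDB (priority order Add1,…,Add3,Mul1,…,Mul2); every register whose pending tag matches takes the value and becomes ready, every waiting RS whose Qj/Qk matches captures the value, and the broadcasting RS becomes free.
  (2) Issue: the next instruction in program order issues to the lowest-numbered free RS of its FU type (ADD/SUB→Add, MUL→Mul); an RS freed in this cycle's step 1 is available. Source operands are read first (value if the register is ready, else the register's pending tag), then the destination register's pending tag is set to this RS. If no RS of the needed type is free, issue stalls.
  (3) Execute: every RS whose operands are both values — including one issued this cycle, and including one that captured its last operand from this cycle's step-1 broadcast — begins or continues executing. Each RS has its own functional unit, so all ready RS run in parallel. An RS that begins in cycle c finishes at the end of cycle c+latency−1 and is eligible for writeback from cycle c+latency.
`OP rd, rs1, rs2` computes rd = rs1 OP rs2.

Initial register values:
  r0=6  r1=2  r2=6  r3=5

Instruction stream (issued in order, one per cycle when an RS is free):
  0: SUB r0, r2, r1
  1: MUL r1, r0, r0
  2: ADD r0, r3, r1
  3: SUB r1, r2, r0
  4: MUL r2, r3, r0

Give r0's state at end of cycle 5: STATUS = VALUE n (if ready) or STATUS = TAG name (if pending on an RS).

STATUS = TAG Add1

  c1: issue SUB r0<-Add1  regs: r0:Add1,r1:2,r2:6,r3:5
  c2: issue MUL r1<-Mul1  regs: r0:Add1,r1:Mul1,r2:6,r3:5
  c3: CDB Add1=4; issue ADD r0<-Add1  regs: r0:Add1,r1:Mul1,r2:6,r3:5
  c4: issue SUB r1<-Add2  regs: r0:Add1,r1:Add2,r2:6,r3:5
  c5: issue MUL r2<-Mul2  regs: r0:Add1,r1:Add2,r2:Mul2,r3:5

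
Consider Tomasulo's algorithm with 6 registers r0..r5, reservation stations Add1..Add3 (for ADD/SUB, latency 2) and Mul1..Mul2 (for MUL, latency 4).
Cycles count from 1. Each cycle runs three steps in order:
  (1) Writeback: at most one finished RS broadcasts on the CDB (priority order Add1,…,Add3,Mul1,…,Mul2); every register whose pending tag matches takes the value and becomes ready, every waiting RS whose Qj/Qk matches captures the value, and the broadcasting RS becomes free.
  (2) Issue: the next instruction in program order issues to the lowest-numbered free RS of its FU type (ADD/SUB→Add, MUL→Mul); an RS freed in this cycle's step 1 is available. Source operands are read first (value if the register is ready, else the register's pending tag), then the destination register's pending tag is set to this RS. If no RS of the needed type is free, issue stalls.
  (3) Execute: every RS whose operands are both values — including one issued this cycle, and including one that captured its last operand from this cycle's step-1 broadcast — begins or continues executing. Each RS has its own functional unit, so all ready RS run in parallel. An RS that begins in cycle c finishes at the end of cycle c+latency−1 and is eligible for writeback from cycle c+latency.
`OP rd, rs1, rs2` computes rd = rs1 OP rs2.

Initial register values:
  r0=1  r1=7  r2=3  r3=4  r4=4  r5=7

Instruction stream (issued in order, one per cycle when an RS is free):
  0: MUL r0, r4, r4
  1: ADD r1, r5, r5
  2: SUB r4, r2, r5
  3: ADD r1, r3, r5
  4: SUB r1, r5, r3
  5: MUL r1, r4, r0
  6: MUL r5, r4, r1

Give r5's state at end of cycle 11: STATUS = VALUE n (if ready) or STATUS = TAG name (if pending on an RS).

STATUS = TAG Mul1

cycle 1: issue MUL r0<-Mul1 // r0:Mul1,r1:7,r2:3,r3:4,r4:4,r5:7
cycle 2: issue ADD r1<-Add1 // r0:Mul1,r1:Add1,r2:3,r3:4,r4:4,r5:7
cycle 3: issue SUB r4<-Add2 // r0:Mul1,r1:Add1,r2:3,r3:4,r4:Add2,r5:7
cycle 4: CDB Add1=14; issue ADD r1<-Add1 // r0:Mul1,r1:Add1,r2:3,r3:4,r4:Add2,r5:7
cycle 5: CDB Add2=-4; issue SUB r1<-Add2 // r0:Mul1,r1:Add2,r2:3,r3:4,r4:-4,r5:7
cycle 6: CDB Add1=11; issue MUL r1<-Mul2 // r0:Mul1,r1:Mul2,r2:3,r3:4,r4:-4,r5:7
cycle 7: CDB Add2=3; stall // r0:Mul1,r1:Mul2,r2:3,r3:4,r4:-4,r5:7
cycle 8: CDB Mul1=16; issue MUL r5<-Mul1 // r0:16,r1:Mul2,r2:3,r3:4,r4:-4,r5:Mul1
cycle 9: - // r0:16,r1:Mul2,r2:3,r3:4,r4:-4,r5:Mul1
cycle 10: - // r0:16,r1:Mul2,r2:3,r3:4,r4:-4,r5:Mul1
cycle 11: - // r0:16,r1:Mul2,r2:3,r3:4,r4:-4,r5:Mul1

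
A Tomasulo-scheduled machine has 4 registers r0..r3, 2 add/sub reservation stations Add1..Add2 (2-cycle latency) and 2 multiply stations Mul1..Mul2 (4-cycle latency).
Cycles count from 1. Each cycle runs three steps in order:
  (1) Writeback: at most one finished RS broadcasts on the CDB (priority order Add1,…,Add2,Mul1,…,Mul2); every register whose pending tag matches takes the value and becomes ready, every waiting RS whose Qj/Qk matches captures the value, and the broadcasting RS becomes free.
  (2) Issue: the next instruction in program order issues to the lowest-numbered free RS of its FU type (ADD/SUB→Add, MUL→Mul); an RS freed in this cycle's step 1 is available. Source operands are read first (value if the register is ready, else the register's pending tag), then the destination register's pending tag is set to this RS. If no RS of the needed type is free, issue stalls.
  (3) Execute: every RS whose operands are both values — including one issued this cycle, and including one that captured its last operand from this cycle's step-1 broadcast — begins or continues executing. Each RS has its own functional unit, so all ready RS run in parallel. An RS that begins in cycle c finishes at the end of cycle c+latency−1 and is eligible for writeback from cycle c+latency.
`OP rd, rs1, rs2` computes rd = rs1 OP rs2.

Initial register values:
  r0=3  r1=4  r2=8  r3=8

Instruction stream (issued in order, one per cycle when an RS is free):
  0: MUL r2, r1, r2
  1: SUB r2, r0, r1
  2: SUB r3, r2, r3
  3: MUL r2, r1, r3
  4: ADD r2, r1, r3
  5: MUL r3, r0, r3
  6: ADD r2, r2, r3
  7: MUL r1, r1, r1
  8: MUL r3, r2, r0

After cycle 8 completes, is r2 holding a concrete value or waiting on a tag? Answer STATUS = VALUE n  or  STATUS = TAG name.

STATUS = TAG Add2

  c1: issue MUL r2<-Mul1  regs: r0:3,r1:4,r2:Mul1,r3:8
  c2: issue SUB r2<-Add1  regs: r0:3,r1:4,r2:Add1,r3:8
  c3: issue SUB r3<-Add2  regs: r0:3,r1:4,r2:Add1,r3:Add2
  c4: CDB Add1=-1; issue MUL r2<-Mul2  regs: r0:3,r1:4,r2:Mul2,r3:Add2
  c5: CDB Mul1=32; issue ADD r2<-Add1  regs: r0:3,r1:4,r2:Add1,r3:Add2
  c6: CDB Add2=-9; issue MUL r3<-Mul1  regs: r0:3,r1:4,r2:Add1,r3:Mul1
  c7: issue ADD r2<-Add2  regs: r0:3,r1:4,r2:Add2,r3:Mul1
  c8: CDB Add1=-5; stall  regs: r0:3,r1:4,r2:Add2,r3:Mul1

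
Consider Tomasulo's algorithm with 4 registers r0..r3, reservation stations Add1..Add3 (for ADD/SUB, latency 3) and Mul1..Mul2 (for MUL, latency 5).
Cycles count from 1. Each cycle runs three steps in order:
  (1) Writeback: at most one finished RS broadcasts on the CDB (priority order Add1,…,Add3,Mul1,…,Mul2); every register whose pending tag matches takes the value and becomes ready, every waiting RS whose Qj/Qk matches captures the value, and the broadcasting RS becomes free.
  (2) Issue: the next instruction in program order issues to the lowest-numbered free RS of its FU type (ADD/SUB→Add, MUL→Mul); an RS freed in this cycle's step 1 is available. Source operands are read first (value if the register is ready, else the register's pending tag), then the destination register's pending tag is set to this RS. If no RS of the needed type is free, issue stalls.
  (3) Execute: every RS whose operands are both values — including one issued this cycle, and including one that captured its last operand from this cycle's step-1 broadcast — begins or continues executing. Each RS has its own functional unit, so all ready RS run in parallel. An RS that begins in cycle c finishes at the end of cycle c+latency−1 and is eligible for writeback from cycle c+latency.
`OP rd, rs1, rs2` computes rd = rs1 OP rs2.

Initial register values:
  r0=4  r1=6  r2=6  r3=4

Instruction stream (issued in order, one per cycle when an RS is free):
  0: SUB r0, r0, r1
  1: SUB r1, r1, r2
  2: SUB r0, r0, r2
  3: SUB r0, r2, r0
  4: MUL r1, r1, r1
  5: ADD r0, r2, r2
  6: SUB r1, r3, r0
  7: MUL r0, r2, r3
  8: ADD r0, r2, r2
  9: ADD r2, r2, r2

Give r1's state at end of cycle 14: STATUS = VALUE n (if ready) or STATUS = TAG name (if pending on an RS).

c1: issue SUB r0<-Add1 | r0:Add1,r1:6,r2:6,r3:4
c2: issue SUB r1<-Add2 | r0:Add1,r1:Add2,r2:6,r3:4
c3: issue SUB r0<-Add3 | r0:Add3,r1:Add2,r2:6,r3:4
c4: CDB Add1=-2; issue SUB r0<-Add1 | r0:Add1,r1:Add2,r2:6,r3:4
c5: CDB Add2=0; issue MUL r1<-Mul1 | r0:Add1,r1:Mul1,r2:6,r3:4
c6: issue ADD r0<-Add2 | r0:Add2,r1:Mul1,r2:6,r3:4
c7: CDB Add3=-8; issue SUB r1<-Add3 | r0:Add2,r1:Add3,r2:6,r3:4
c8: issue MUL r0<-Mul2 | r0:Mul2,r1:Add3,r2:6,r3:4
c9: CDB Add2=12; issue ADD r0<-Add2 | r0:Add2,r1:Add3,r2:6,r3:4
c10: CDB Add1=14; issue ADD r2<-Add1 | r0:Add2,r1:Add3,r2:Add1,r3:4
c11: CDB Mul1=0 | r0:Add2,r1:Add3,r2:Add1,r3:4
c12: CDB Add2=12 | r0:12,r1:Add3,r2:Add1,r3:4
c13: CDB Add1=12 | r0:12,r1:Add3,r2:12,r3:4
c14: CDB Add3=-8 | r0:12,r1:-8,r2:12,r3:4

STATUS = VALUE -8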